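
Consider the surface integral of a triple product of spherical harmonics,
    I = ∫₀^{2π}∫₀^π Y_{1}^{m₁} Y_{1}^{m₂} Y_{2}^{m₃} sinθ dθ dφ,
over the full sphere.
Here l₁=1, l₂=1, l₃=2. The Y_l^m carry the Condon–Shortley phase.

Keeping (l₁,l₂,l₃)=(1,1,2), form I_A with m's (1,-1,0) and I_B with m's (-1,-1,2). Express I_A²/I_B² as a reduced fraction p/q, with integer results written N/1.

1/6

l's match ⇒ only the (l;m) 3-j factors differ between A and B.
A: triangle coeff Δ(1,1,2) = 1/30; Σ_t [0,0]: t=0:+1/4 = 1/4; (3j)²=1/30 [(1 1 2; 1 -1 0)], sign=+1
B: triangle coeff Δ(1,1,2) = 1/30; Σ_t [0,0]: t=0:+1/4 = 1/4; (3j)²=1/5 [(1 1 2; -1 -1 2)], sign=+1
I_A²/I_B² = (1/30)/(1/5) = 1/6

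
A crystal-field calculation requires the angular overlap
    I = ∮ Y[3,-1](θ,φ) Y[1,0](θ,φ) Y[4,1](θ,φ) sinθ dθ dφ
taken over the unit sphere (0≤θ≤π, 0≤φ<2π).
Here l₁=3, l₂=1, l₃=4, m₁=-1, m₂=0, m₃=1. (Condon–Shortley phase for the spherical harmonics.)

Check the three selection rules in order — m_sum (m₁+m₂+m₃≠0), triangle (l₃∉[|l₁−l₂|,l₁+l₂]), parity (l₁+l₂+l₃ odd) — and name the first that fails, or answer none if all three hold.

none

m₁+m₂+m₃ = -1 + 0 + 1 = 0  ✓
triangle: |3−1|=2 ≤ l₃=4 ≤ 3+1=4  ✓
parity: l₁+l₂+l₃ = 8 is even  ✓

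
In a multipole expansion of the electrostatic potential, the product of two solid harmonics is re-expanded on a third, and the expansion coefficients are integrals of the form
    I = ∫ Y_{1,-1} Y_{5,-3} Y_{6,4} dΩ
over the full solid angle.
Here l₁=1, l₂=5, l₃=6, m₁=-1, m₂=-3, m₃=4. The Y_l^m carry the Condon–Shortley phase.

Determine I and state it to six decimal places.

0.274090

m-sum 0 ✓  L=12 even ✓  4≤6≤6 ✓
Π(2lᵢ+1) = 3×11×13 = 429
triangle coeff Δ(1,5,6) = 1/858
Σ_t [0,0]: t=0:+1/14400 = 1/14400
(3j)²=6/143 [(1 5 6; 0 0 0)], sign=+1
Σ_t [0,0]: t=0:+1/161280 = 1/161280
(3j)²=15/286 [(1 5 6; -1 -3 4)], sign=+1
⇒ 4πI² = 135/143
I = (+1)√(135/143/(4π)) = 0.27409047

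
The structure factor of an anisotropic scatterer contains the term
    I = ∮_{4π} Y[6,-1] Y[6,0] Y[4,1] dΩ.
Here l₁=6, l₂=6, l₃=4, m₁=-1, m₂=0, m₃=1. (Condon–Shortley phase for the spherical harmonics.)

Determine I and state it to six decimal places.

-0.043721

Rules hold: Σm=0, L=16 even, 0≤4≤12.
N = 13·13·9 = 1521
Δ = 8!·4!·4!/17! = 1/15315300
Racah Σ t=2..6: t=2:+1/829440 t=3:−1/25920 t=4:+1/9216 t=5:−1/25920 t=6:+1/829440 = 7/207360
⇒ 3j(6 6 4; 0 0 0)² = 28/2431, sgn +1
Racah Σ t=3..6: t=3:−1/103680 t=4:+1/13824 t=5:−1/17280 t=6:+1/207360 = 1/103680
⇒ 3j(6 6 4; -1 0 1)² = 10/7293, sgn -1
4πI² = N·(3j₀)²·(3jₘ)² = 840/34969
I = -1·√(0.0240213/4π) = -0.04372130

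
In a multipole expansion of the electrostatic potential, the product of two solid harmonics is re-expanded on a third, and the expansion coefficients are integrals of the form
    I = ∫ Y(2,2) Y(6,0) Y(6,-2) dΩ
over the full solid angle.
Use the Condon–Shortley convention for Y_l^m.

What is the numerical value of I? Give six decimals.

Checks pass: Σm=0; 14 even; l₃=6∈[4,8].
(2·2+1)(2·6+1)(2·6+1) = 845
Δ: 2! 2! 10! / 15! → 1/90090
sum: t=0:+1/69120 t=1:−1/14400 t=2:+1/69120 = -7/172800
3j²(2 6 6; 0 0 0) = Δ·Π!·Σ² = 14/715  (sign -1)
sum: t=0:+1/69120 = 1/69120
3j²(2 6 6; 2 0 -2) = Δ·Π!·Σ² = 4/143  (sign +1)
combine: 4πI² = 845·14/715·4/143 = 56/121
take √, sign -1: I = -0.19190947

-0.191909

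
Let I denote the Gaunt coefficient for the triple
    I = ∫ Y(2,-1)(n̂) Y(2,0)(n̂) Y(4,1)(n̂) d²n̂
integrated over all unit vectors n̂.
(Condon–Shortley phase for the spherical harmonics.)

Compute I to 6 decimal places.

-0.220728

Rules hold: Σm=0, L=8 even, 0≤4≤4.
N = 5·5·9 = 225
Δ = 0!·4!·4!/9! = 1/630
Racah Σ t=0..0: t=0:+1/16 = 1/16
⇒ 3j(2 2 4; 0 0 0)² = 2/35, sgn +1
Racah Σ t=0..0: t=0:+1/24 = 1/24
⇒ 3j(2 2 4; -1 0 1)² = 1/21, sgn -1
4πI² = N·(3j₀)²·(3jₘ)² = 30/49
I = -1·√(0.612245/4π) = -0.22072812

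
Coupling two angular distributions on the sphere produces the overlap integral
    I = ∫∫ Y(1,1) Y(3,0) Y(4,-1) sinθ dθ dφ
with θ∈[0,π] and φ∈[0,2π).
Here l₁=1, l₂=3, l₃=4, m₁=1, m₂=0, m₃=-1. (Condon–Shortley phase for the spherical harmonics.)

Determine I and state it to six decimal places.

-0.194664

Rules hold: Σm=0, L=8 even, 2≤4≤4.
N = 3·7·9 = 189
Δ = 0!·2!·6!/9! = 1/252
Racah Σ t=0..0: t=0:+1/36 = 1/36
⇒ 3j(1 3 4; 0 0 0)² = 4/63, sgn +1
Racah Σ t=0..0: t=0:+1/72 = 1/72
⇒ 3j(1 3 4; 1 0 -1)² = 5/126, sgn -1
4πI² = N·(3j₀)²·(3jₘ)² = 10/21
I = -1·√(0.47619/4π) = -0.19466390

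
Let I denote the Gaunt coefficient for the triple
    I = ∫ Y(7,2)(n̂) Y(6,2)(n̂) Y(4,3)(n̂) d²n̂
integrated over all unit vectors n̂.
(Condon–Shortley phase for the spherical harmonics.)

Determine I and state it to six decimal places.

m-sum = 2 + 2 + 3 = 7 ≠ 0 ⇒ I = 0

0.000000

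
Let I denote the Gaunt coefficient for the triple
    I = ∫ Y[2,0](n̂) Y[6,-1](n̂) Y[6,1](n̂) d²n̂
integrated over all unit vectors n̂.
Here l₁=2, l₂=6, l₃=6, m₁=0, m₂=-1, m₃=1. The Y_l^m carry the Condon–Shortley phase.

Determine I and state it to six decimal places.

m-sum 0 ✓  L=14 even ✓  4≤6≤8 ✓
Π(2lᵢ+1) = 5×13×13 = 845
triangle coeff Δ(2,6,6) = 1/90090
Σ_t [0,2]: t=0:+1/69120 t=1:−1/14400 t=2:+1/69120 = -7/172800
(3j)²=14/715 [(2 6 6; 0 0 0)], sign=-1
Σ_t [0,2]: t=0:+1/57600 t=1:−1/17280 t=2:+1/120960 = -13/403200
(3j)²=13/770 [(2 6 6; 0 -1 1)], sign=+1
⇒ 4πI² = 169/605
I = (-1)√(169/605/(4π)) = -0.14909419

-0.149094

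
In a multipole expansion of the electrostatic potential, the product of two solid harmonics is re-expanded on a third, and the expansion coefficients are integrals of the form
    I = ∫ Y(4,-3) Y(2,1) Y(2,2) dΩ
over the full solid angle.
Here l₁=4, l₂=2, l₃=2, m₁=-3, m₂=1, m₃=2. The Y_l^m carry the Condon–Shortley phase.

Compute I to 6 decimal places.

-0.238414

m-sum 0 ✓  L=8 even ✓  2≤2≤6 ✓
Π(2lᵢ+1) = 9×5×5 = 225
triangle coeff Δ(4,2,2) = 1/630
Σ_t [2,2]: t=2:+1/16 = 1/16
(3j)²=2/35 [(4 2 2; 0 0 0)], sign=+1
Σ_t [3,3]: t=3:−1/144 = -1/144
(3j)²=1/18 [(4 2 2; -3 1 2)], sign=-1
⇒ 4πI² = 5/7
I = (-1)√(5/7/(4π)) = -0.23841361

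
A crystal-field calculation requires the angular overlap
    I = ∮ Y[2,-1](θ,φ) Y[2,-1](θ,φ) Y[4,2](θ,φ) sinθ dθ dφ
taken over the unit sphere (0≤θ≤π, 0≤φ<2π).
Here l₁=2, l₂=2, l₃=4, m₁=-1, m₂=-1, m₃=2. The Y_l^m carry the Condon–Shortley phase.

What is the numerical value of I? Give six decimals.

0.254875

Rules hold: Σm=0, L=8 even, 0≤4≤4.
N = 5·5·9 = 225
Δ = 0!·4!·4!/9! = 1/630
Racah Σ t=0..0: t=0:+1/16 = 1/16
⇒ 3j(2 2 4; 0 0 0)² = 2/35, sgn +1
Racah Σ t=0..0: t=0:+1/36 = 1/36
⇒ 3j(2 2 4; -1 -1 2)² = 4/63, sgn +1
4πI² = N·(3j₀)²·(3jₘ)² = 40/49
I = +1·√(0.816327/4π) = 0.25487487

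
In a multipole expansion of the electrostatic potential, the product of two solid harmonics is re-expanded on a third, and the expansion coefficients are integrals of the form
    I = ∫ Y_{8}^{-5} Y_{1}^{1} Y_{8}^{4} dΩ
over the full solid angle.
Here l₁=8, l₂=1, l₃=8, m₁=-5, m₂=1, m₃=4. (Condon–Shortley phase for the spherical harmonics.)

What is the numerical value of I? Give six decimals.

l₁+l₂+l₃=17 is odd: 3j(l;000)=0 ⇒ I=0

0.000000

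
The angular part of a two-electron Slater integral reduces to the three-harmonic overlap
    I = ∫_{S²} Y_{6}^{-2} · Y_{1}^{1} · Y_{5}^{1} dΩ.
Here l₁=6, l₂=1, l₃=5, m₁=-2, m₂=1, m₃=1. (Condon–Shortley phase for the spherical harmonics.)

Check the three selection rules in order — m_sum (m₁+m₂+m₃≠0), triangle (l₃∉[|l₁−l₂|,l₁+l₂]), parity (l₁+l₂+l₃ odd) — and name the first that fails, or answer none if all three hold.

azimuthal sum: -2 + 1 + 1 = 0  ✓
5 ≤ 5 ≤ 7 (triangle on l)  ✓
L = 6 + 1 + 5 = 12 (even)  ✓

none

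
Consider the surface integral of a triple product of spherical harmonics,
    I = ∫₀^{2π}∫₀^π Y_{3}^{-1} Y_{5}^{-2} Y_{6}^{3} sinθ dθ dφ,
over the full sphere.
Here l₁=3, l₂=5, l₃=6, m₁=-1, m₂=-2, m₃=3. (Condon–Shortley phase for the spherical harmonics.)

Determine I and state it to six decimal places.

-0.152880

Rules hold: Σm=0, L=14 even, 2≤6≤8.
N = 7·11·13 = 1001
Δ = 2!·4!·8!/15! = 1/675675
Racah Σ t=0..2: t=0:+1/8640 t=1:−1/2304 t=2:+1/8640 = -7/34560
⇒ 3j(3 5 6; 0 0 0)² = 7/429, sgn -1
Racah Σ t=0..2: t=0:+1/34560 t=1:−1/8640 t=2:+1/40320 = -1/16128
⇒ 3j(3 5 6; -1 -2 3)² = 18/1001, sgn +1
4πI² = N·(3j₀)²·(3jₘ)² = 42/143
I = -1·√(0.293706/4π) = -0.15288036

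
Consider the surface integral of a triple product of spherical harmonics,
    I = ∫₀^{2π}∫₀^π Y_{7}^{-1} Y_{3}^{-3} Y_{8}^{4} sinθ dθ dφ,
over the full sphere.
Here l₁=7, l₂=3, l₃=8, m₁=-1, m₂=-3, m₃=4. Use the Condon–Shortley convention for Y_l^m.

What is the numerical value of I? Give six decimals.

m-sum 0 ✓  L=18 even ✓  4≤8≤10 ✓
Π(2lᵢ+1) = 15×7×17 = 1785
triangle coeff Δ(7,3,8) = 1/5290740
Σ_t [0,2]: t=0:+1/7257600 t=1:−1/2073600 t=2:+1/7257600 = -1/4838400
(3j)²=252/20995 [(7 3 8; 0 0 0)], sign=-1
Σ_t [0,0]: t=0:+1/46448640 = 1/46448640
(3j)²=2475/117572 [(7 3 8; -1 -3 4)], sign=+1
⇒ 4πI² = 467775/1037153
I = (-1)√(467775/1037153/(4π)) = -0.18944893

-0.189449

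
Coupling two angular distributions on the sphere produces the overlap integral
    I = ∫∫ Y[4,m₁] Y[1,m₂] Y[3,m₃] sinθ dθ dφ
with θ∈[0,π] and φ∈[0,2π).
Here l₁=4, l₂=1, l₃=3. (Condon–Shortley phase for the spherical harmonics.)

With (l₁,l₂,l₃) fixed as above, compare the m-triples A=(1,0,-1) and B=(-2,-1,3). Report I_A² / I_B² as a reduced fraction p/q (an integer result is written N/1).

15/1

l's match ⇒ only the (l;m) 3-j factors differ between A and B.
A: triangle coeff Δ(4,1,3) = 1/252; Σ_t [1,1]: t=1:−1/48 = -1/48; (3j)²=5/84 [(4 1 3; 1 0 -1)], sign=-1
B: triangle coeff Δ(4,1,3) = 1/252; Σ_t [0,0]: t=0:+1/1440 = 1/1440; (3j)²=1/252 [(4 1 3; -2 -1 3)], sign=+1
I_A²/I_B² = (5/84)/(1/252) = 15/1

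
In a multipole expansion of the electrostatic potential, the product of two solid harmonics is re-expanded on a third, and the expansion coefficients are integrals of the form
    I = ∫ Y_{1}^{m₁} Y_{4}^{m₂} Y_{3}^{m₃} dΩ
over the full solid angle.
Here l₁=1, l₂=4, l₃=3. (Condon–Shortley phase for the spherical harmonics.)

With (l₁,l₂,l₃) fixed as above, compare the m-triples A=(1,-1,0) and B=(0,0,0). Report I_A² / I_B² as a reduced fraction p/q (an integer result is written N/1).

l's match ⇒ only the (l;m) 3-j factors differ between A and B.
A: triangle coeff Δ(1,4,3) = 1/252; Σ_t [0,0]: t=0:+1/72 = 1/72; (3j)²=5/126 [(1 4 3; 1 -1 0)], sign=-1
B: triangle coeff Δ(1,4,3) = 1/252; Σ_t [1,1]: t=1:−1/36 = -1/36; (3j)²=4/63 [(1 4 3; 0 0 0)], sign=+1
I_A²/I_B² = (5/126)/(4/63) = 5/8

5/8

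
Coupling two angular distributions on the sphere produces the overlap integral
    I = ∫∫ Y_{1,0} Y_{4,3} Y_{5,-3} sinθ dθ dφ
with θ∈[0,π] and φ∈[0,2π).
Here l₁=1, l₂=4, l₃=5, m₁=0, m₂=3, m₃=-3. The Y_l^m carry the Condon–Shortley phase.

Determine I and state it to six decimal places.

-0.196426

Checks pass: Σm=0; 10 even; l₃=5∈[3,5].
(2·1+1)(2·4+1)(2·5+1) = 297
Δ: 0! 2! 8! / 11! → 1/495
sum: t=0:+1/576 = 1/576
3j²(1 4 5; 0 0 0) = Δ·Π!·Σ² = 5/99  (sign -1)
sum: t=0:+1/5040 = 1/5040
3j²(1 4 5; 0 3 -3) = Δ·Π!·Σ² = 16/495  (sign +1)
combine: 4πI² = 297·5/99·16/495 = 16/33
take √, sign -1: I = -0.19642560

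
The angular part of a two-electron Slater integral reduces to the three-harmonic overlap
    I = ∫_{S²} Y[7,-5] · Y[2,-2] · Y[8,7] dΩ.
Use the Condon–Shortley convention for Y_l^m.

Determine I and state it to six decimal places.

Σlᵢ=17 odd — θ-integrand is odd under cosθ→−cosθ; I=0

0.000000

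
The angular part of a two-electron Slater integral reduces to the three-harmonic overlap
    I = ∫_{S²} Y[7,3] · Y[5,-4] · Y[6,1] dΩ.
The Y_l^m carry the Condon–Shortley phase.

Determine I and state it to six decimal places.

-0.033132

m-sum 0 ✓  L=18 even ✓  2≤6≤12 ✓
Π(2lᵢ+1) = 15×11×13 = 2145
triangle coeff Δ(7,5,6) = 1/174594420
Σ_t [1,5]: t=1:−1/4147200 t=2:+1/207360 t=3:−1/82944 t=4:+1/207360 t=5:−1/4147200 = -1/345600
(3j)²=420/46189 [(7 5 6; 0 0 0)], sign=-1
Σ_t [0,1]: t=0:+1/2488320 t=1:−1/2073600 = -1/12441600
(3j)²=98/138567 [(7 5 6; 3 -4 1)], sign=+1
⇒ 4πI² = 205800/14919047
I = (-1)√(205800/14919047/(4π)) = -0.03313197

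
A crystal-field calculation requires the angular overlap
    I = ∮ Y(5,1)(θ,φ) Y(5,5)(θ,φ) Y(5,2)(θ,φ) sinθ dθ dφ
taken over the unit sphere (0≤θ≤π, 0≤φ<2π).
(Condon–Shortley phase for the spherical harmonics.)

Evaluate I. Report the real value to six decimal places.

0.000000

Σmᵢ = 8 ≠ 0, so the φ-integral vanishes; I = 0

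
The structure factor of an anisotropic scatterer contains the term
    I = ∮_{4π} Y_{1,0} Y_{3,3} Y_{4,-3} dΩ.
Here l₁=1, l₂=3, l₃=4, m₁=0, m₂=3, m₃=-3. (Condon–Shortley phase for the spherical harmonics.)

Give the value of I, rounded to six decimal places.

m-sum 0 ✓  L=8 even ✓  2≤4≤4 ✓
Π(2lᵢ+1) = 3×7×9 = 189
triangle coeff Δ(1,3,4) = 1/252
Σ_t [0,0]: t=0:+1/36 = 1/36
(3j)²=4/63 [(1 3 4; 0 0 0)], sign=+1
Σ_t [0,0]: t=0:+1/720 = 1/720
(3j)²=1/36 [(1 3 4; 0 3 -3)], sign=-1
⇒ 4πI² = 1/3
I = (-1)√(1/3/(4π)) = -0.16286750

-0.162868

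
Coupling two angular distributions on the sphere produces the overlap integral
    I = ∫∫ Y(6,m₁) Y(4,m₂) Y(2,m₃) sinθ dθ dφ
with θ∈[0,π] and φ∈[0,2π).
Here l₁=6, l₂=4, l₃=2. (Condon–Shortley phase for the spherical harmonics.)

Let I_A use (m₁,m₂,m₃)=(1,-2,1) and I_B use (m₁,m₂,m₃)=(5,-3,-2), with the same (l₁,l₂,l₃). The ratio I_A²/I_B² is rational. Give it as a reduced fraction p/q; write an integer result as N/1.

7/33

Same 6,4,2: normalisation and zero-m 3j drop out of the ratio.
A: Δ: 8! 4! 0! / 13! → 1/6435; sum: t=2:+1/8640 = 1/8640; 3j²(6 4 2; 1 -2 1) = Δ·Π!·Σ² = 14/1287  (sign -1)
B: Δ: 8! 4! 0! / 13! → 1/6435; sum: t=1:−1/120960 = -1/120960; 3j²(6 4 2; 5 -3 -2) = Δ·Π!·Σ² = 2/39  (sign -1)
I_A²/I_B² = (14/1287)/(2/39) = 7/33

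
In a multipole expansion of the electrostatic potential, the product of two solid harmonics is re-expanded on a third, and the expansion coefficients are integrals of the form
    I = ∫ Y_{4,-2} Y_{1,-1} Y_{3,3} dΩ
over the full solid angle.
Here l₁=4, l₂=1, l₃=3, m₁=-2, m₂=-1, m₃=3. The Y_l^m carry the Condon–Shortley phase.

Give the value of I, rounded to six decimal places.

0.061558

Rules hold: Σm=0, L=8 even, 3≤3≤5.
N = 9·3·7 = 189
Δ = 2!·6!·0!/9! = 1/252
Racah Σ t=1..1: t=1:−1/36 = -1/36
⇒ 3j(4 1 3; 0 0 0)² = 4/63, sgn +1
Racah Σ t=0..0: t=0:+1/1440 = 1/1440
⇒ 3j(4 1 3; -2 -1 3)² = 1/252, sgn +1
4πI² = N·(3j₀)²·(3jₘ)² = 1/21
I = +1·√(0.047619/4π) = 0.06155813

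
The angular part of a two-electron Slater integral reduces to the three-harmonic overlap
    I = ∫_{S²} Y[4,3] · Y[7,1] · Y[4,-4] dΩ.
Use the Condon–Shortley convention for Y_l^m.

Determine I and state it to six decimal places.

Σlᵢ=15 odd — θ-integrand is odd under cosθ→−cosθ; I=0

0.000000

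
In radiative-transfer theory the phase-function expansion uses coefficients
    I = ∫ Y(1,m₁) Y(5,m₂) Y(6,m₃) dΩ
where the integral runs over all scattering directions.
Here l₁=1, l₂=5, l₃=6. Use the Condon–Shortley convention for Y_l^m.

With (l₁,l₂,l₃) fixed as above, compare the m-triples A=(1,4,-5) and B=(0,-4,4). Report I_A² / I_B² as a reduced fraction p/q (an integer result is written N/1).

11/4

Shared (l₁,l₂,l₃)=(1,5,6): N and (l;000)² cancel in I_A²/I_B².
A: Δ = 0!·2!·10!/13! = 1/858; Racah Σ t=0..0: t=0:+1/725760 = 1/725760; ⇒ 3j(1 5 6; 1 4 -5)² = 5/78, sgn -1
B: Δ = 0!·2!·10!/13! = 1/858; Racah Σ t=0..0: t=0:+1/362880 = 1/362880; ⇒ 3j(1 5 6; 0 -4 4)² = 10/429, sgn +1
I_A²/I_B² = (5/78)/(10/429) = 11/4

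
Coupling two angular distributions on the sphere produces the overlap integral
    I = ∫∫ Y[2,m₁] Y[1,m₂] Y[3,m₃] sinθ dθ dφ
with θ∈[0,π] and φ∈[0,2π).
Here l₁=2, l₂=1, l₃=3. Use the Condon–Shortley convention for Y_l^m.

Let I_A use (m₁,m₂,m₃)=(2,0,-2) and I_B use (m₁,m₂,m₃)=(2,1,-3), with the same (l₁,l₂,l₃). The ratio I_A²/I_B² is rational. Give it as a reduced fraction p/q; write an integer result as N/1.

l's match ⇒ only the (l;m) 3-j factors differ between A and B.
A: triangle coeff Δ(2,1,3) = 1/105; Σ_t [0,0]: t=0:+1/24 = 1/24; (3j)²=1/21 [(2 1 3; 2 0 -2)], sign=-1
B: triangle coeff Δ(2,1,3) = 1/105; Σ_t [0,0]: t=0:+1/48 = 1/48; (3j)²=1/7 [(2 1 3; 2 1 -3)], sign=+1
I_A²/I_B² = (1/21)/(1/7) = 1/3

1/3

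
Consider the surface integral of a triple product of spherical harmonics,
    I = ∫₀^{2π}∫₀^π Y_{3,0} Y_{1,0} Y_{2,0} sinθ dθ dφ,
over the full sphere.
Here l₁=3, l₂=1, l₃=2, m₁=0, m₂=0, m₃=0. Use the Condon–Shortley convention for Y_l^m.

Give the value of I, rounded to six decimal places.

Checks pass: Σm=0; 6 even; l₃=2∈[2,4].
(2·3+1)(2·1+1)(2·2+1) = 105
Δ: 2! 4! 0! / 7! → 1/105
sum: t=1:−1/4 = -1/4
3j²(3 1 2; 0 0 0) = Δ·Π!·Σ² = 3/35  (sign -1)
(m-triple is (0,0,0) — same symbol as above.)
combine: 4πI² = 105·3/35·3/35 = 27/35
take √, sign +1: I = 0.24776670

0.247767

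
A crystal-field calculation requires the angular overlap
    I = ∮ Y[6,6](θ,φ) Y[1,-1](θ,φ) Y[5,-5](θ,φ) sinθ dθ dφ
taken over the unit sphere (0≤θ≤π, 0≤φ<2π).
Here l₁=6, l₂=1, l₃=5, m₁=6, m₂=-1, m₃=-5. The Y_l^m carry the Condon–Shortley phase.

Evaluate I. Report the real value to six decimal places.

0.331940

m-sum 0 ✓  L=12 even ✓  5≤5≤7 ✓
Π(2lᵢ+1) = 13×3×11 = 429
triangle coeff Δ(6,1,5) = 1/858
Σ_t [1,1]: t=1:−1/14400 = -1/14400
(3j)²=6/143 [(6 1 5; 0 0 0)], sign=+1
Σ_t [0,0]: t=0:+1/7257600 = 1/7257600
(3j)²=1/13 [(6 1 5; 6 -1 -5)], sign=+1
⇒ 4πI² = 18/13
I = (+1)√(18/13/(4π)) = 0.33194004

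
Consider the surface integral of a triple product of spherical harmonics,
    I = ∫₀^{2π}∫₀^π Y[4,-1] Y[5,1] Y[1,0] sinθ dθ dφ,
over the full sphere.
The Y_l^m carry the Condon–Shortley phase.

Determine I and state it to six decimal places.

-0.240571

m-sum 0 ✓  L=10 even ✓  1≤1≤9 ✓
Π(2lᵢ+1) = 9×11×3 = 297
triangle coeff Δ(4,5,1) = 1/495
Σ_t [4,4]: t=4:+1/576 = 1/576
(3j)²=5/99 [(4 5 1; 0 0 0)], sign=-1
Σ_t [5,5]: t=5:−1/720 = -1/720
(3j)²=8/165 [(4 5 1; -1 1 0)], sign=+1
⇒ 4πI² = 8/11
I = (-1)√(8/11/(4π)) = -0.24057125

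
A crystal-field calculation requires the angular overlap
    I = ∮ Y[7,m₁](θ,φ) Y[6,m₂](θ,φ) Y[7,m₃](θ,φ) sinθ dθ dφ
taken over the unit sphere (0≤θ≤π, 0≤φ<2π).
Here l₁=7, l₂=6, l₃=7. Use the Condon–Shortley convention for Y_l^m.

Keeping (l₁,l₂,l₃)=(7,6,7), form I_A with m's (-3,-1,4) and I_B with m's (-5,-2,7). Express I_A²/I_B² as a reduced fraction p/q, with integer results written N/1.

7/1430

Shared (l₁,l₂,l₃)=(7,6,7): N and (l;000)² cancel in I_A²/I_B².
A: Δ = 6!·8!·6!/21! = 1/2444321880; Racah Σ t=2..5: t=2:+1/69672960 t=3:−1/8709120 t=4:+1/8294400 t=5:−1/62208000 = 1/248832000; ⇒ 3j(7 6 7; -3 -1 4)² = 7/83980, sgn -1
B: Δ = 6!·8!·6!/21! = 1/2444321880; Racah Σ t=4..4: t=4:+1/1393459200 = 1/1393459200; ⇒ 3j(7 6 7; -5 -2 7)² = 11/646, sgn +1
I_A²/I_B² = (7/83980)/(11/646) = 7/1430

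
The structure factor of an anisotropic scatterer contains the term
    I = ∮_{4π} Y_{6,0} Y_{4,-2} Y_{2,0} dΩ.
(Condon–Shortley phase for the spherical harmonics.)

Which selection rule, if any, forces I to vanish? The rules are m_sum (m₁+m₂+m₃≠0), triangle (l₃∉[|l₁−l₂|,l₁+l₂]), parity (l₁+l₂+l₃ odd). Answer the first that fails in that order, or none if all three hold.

m_sum

m₁+m₂+m₃ = 0 − 2 + 0 = -2  ✗
triangle: |6−4|=2 ≤ l₃=2 ≤ 6+4=10
parity: l₁+l₂+l₃ = 12 is even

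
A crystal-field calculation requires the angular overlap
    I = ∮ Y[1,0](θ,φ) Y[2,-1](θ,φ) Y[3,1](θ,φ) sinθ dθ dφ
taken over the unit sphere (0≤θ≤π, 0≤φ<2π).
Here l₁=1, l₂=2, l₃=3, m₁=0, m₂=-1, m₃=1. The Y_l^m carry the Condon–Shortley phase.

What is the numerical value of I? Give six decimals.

m-sum 0 ✓  L=6 even ✓  1≤3≤3 ✓
Π(2lᵢ+1) = 3×5×7 = 105
triangle coeff Δ(1,2,3) = 1/105
Σ_t [0,0]: t=0:+1/4 = 1/4
(3j)²=3/35 [(1 2 3; 0 0 0)], sign=-1
Σ_t [0,0]: t=0:+1/6 = 1/6
(3j)²=8/105 [(1 2 3; 0 -1 1)], sign=+1
⇒ 4πI² = 24/35
I = (-1)√(24/35/(4π)) = -0.23359668

-0.233597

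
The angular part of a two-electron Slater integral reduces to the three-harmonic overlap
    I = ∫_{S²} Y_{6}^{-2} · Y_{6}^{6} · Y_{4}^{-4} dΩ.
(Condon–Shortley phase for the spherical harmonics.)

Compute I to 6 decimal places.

0.056161

Rules hold: Σm=0, L=16 even, 0≤4≤12.
N = 13·13·9 = 1521
Δ = 8!·4!·4!/17! = 1/15315300
Racah Σ t=2..6: t=2:+1/829440 t=3:−1/25920 t=4:+1/9216 t=5:−1/25920 t=6:+1/829440 = 7/207360
⇒ 3j(6 6 4; 0 0 0)² = 28/2431, sgn +1
Racah Σ t=8..8: t=8:+1/23224320 = 1/23224320
⇒ 3j(6 6 4; -2 6 -4)² = 1/442, sgn +1
4πI² = N·(3j₀)²·(3jₘ)² = 126/3179
I = +1·√(0.0396351/4π) = 0.05616103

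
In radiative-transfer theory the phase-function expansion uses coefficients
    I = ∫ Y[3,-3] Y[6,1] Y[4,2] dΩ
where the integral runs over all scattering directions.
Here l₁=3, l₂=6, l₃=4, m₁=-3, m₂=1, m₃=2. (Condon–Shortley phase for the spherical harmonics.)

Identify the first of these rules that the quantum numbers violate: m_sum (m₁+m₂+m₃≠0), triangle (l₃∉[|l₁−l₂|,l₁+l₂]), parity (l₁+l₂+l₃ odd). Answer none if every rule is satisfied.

Σmᵢ = 0  ✓
l₃∈[|l₁−l₂|,l₁+l₂]=[3,9], have l₃=4  ✓
Σlᵢ = 13 ⇒ odd  ✗

parity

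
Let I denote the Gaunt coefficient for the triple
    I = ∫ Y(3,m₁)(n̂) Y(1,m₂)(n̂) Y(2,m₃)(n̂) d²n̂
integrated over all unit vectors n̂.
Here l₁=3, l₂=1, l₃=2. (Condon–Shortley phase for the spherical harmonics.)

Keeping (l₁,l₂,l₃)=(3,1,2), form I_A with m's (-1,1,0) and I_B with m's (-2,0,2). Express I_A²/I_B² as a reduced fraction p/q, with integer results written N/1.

l's match ⇒ only the (l;m) 3-j factors differ between A and B.
A: triangle coeff Δ(3,1,2) = 1/105; Σ_t [2,2]: t=2:+1/8 = 1/8; (3j)²=2/35 [(3 1 2; -1 1 0)], sign=+1
B: triangle coeff Δ(3,1,2) = 1/105; Σ_t [1,1]: t=1:−1/24 = -1/24; (3j)²=1/21 [(3 1 2; -2 0 2)], sign=-1
I_A²/I_B² = (2/35)/(1/21) = 6/5

6/5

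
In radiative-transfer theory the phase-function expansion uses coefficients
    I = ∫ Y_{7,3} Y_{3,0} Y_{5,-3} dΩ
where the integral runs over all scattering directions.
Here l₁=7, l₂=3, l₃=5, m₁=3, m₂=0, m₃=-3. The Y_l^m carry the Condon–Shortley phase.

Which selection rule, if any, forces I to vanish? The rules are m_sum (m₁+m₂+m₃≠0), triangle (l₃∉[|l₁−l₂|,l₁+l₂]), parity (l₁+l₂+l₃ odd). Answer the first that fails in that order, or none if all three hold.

parity

azimuthal sum: 3 + 0 − 3 = 0  ✓
4 ≤ 5 ≤ 10 (triangle on l)  ✓
L = 7 + 3 + 5 = 15 (odd)  ✗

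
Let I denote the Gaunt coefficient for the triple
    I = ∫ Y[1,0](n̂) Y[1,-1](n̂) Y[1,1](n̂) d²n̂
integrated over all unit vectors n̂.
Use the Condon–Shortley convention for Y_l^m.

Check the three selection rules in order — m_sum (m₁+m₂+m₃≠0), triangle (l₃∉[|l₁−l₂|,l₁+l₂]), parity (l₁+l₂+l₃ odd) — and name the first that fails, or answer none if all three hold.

parity

Σmᵢ = 0  ✓
l₃∈[|l₁−l₂|,l₁+l₂]=[0,2], have l₃=1  ✓
Σlᵢ = 3 ⇒ odd  ✗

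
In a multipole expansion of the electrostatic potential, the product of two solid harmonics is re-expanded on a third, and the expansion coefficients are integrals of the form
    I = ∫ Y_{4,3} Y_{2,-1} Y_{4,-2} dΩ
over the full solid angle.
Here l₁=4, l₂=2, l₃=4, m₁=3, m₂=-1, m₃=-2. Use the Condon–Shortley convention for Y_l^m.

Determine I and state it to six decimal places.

Checks pass: Σm=0; 10 even; l₃=4∈[2,6].
(2·4+1)(2·2+1)(2·4+1) = 405
Δ: 2! 6! 2! / 11! → 1/13860
sum: t=0:+1/192 t=1:−1/36 t=2:+1/192 = -5/288
3j²(4 2 4; 0 0 0) = Δ·Π!·Σ² = 20/693  (sign -1)
sum: t=0:+1/240 t=1:−1/1440 = 1/288
3j²(4 2 4; 3 -1 -2) = Δ·Π!·Σ² = 5/132  (sign +1)
combine: 4πI² = 405·20/693·5/132 = 375/847
take √, sign -1: I = -0.18770204

-0.187702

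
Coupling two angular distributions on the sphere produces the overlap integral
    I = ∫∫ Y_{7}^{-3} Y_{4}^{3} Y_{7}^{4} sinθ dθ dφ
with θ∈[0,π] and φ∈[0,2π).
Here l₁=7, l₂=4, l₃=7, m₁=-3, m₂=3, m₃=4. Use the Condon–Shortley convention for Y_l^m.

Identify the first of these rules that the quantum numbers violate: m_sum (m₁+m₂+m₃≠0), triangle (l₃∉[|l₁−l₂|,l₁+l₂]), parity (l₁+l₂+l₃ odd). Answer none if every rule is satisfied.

m₁+m₂+m₃ = -3 + 3 + 4 = 4  ✗
triangle: |7−4|=3 ≤ l₃=7 ≤ 7+4=11
parity: l₁+l₂+l₃ = 18 is even

m_sum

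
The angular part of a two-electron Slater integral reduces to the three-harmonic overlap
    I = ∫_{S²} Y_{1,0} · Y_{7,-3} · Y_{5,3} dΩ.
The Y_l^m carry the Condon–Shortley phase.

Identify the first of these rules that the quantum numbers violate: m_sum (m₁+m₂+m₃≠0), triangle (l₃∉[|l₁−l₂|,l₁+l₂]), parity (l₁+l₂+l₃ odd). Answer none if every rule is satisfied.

Σmᵢ = 0  ✓
l₃∈[|l₁−l₂|,l₁+l₂]=[6,8], have l₃=5  ✗
Σlᵢ = 13 ⇒ odd

triangle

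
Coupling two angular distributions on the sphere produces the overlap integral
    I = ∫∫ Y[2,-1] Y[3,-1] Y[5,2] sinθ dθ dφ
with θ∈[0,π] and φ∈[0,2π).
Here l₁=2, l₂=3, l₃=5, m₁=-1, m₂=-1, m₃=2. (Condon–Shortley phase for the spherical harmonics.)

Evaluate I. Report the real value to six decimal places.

Rules hold: Σm=0, L=10 even, 1≤5≤5.
N = 5·7·11 = 385
Δ = 0!·4!·6!/11! = 1/2310
Racah Σ t=0..0: t=0:+1/144 = 1/144
⇒ 3j(2 3 5; 0 0 0)² = 10/231, sgn -1
Racah Σ t=0..0: t=0:+1/288 = 1/288
⇒ 3j(2 3 5; -1 -1 2)² = 1/22, sgn -1
4πI² = N·(3j₀)²·(3jₘ)² = 25/33
I = +1·√(0.757576/4π) = 0.24553200

0.245532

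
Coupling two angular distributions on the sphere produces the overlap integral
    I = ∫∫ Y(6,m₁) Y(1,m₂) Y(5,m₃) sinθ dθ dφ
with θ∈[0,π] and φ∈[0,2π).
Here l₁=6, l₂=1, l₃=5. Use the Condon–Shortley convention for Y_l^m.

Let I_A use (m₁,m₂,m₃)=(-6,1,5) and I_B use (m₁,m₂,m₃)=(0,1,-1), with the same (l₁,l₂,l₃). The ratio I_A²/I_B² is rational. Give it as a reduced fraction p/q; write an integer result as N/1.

22/5

l's match ⇒ only the (l;m) 3-j factors differ between A and B.
A: triangle coeff Δ(6,1,5) = 1/858; Σ_t [2,2]: t=2:+1/7257600 = 1/7257600; (3j)²=1/13 [(6 1 5; -6 1 5)], sign=+1
B: triangle coeff Δ(6,1,5) = 1/858; Σ_t [2,2]: t=2:+1/34560 = 1/34560; (3j)²=5/286 [(6 1 5; 0 1 -1)], sign=+1
I_A²/I_B² = (1/13)/(5/286) = 22/5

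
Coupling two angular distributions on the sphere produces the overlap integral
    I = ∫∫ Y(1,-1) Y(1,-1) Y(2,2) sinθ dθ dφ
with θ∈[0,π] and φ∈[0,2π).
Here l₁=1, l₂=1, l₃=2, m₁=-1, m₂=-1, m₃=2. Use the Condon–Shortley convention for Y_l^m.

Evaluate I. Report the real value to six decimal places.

0.309019

Checks pass: Σm=0; 4 even; l₃=2∈[0,2].
(2·1+1)(2·1+1)(2·2+1) = 45
Δ: 0! 2! 2! / 5! → 1/30
sum: t=0:+1/1 = 1/1
3j²(1 1 2; 0 0 0) = Δ·Π!·Σ² = 2/15  (sign +1)
sum: t=0:+1/4 = 1/4
3j²(1 1 2; -1 -1 2) = Δ·Π!·Σ² = 1/5  (sign +1)
combine: 4πI² = 45·2/15·1/5 = 6/5
take √, sign +1: I = 0.30901936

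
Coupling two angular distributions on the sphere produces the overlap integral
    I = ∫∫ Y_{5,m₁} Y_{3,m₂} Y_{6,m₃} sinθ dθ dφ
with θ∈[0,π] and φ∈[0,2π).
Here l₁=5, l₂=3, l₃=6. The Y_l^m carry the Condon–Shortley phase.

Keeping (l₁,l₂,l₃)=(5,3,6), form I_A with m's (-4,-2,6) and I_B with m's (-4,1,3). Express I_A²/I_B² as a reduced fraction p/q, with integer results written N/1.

11/8

Same 5,3,6: normalisation and zero-m 3j drop out of the ratio.
A: Δ: 2! 8! 4! / 15! → 1/675675; sum: t=1:−1/967680 = -1/967680; 3j²(5 3 6; -4 -2 6) = Δ·Π!·Σ² = 3/91  (sign -1)
B: Δ: 2! 8! 4! / 15! → 1/675675; sum: t=1:−1/241920 t=2:+1/40320 = 1/48384; 3j²(5 3 6; -4 1 3) = Δ·Π!·Σ² = 24/1001  (sign -1)
I_A²/I_B² = (3/91)/(24/1001) = 11/8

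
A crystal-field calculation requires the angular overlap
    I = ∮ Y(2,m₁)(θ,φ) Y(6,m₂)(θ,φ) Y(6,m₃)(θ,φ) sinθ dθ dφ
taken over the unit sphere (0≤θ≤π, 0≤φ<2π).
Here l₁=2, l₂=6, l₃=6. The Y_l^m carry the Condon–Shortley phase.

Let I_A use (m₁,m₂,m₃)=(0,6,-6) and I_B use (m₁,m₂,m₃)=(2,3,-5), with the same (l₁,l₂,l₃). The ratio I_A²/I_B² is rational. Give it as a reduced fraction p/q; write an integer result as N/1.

22/5

Same 2,6,6: normalisation and zero-m 3j drop out of the ratio.
A: Δ: 2! 2! 10! / 15! → 1/90090; sum: t=2:+1/14515200 = 1/14515200; 3j²(2 6 6; 0 6 -6) = Δ·Π!·Σ² = 22/455  (sign +1)
B: Δ: 2! 2! 10! / 15! → 1/90090; sum: t=0:+1/1451520 = 1/1451520; 3j²(2 6 6; 2 3 -5) = Δ·Π!·Σ² = 1/91  (sign -1)
I_A²/I_B² = (22/455)/(1/91) = 22/5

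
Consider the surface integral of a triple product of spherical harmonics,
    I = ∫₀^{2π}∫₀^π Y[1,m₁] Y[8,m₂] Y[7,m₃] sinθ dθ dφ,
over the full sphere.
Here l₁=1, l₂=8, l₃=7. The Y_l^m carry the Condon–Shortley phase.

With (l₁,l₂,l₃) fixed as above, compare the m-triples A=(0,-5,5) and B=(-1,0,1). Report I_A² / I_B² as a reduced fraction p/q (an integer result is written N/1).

l's match ⇒ only the (l;m) 3-j factors differ between A and B.
A: triangle coeff Δ(1,8,7) = 1/2040; Σ_t [1,1]: t=1:−1/958003200 = -1/958003200; (3j)²=13/680 [(1 8 7; 0 -5 5)], sign=-1
B: triangle coeff Δ(1,8,7) = 1/2040; Σ_t [2,2]: t=2:+1/58060800 = 1/58060800; (3j)²=7/510 [(1 8 7; -1 0 1)], sign=+1
I_A²/I_B² = (13/680)/(7/510) = 39/28

39/28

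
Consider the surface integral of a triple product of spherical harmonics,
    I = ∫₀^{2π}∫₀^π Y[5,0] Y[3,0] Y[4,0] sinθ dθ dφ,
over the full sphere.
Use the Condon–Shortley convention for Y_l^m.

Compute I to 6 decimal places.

0.148374

Checks pass: Σm=0; 12 even; l₃=4∈[2,8].
(2·5+1)(2·3+1)(2·4+1) = 693
Δ: 4! 6! 2! / 13! → 1/180180
sum: t=1:−1/576 t=2:+1/144 t=3:−1/576 = 1/288
3j²(5 3 4; 0 0 0) = Δ·Π!·Σ² = 20/1001  (sign +1)
(m-triple is (0,0,0) — same symbol as above.)
combine: 4πI² = 693·20/1001·20/1001 = 3600/13013
take √, sign +1: I = 0.14837393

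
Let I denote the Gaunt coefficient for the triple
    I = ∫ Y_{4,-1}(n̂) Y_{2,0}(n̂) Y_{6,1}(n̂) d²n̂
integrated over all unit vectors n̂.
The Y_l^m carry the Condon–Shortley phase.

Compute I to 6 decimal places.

m-sum 0 ✓  L=12 even ✓  2≤6≤6 ✓
Π(2lᵢ+1) = 9×5×13 = 585
triangle coeff Δ(4,2,6) = 1/6435
Σ_t [0,0]: t=0:+1/2304 = 1/2304
(3j)²=5/143 [(4 2 6; 0 0 0)], sign=+1
Σ_t [0,0]: t=0:+1/2880 = 1/2880
(3j)²=14/429 [(4 2 6; -1 0 1)], sign=-1
⇒ 4πI² = 1050/1573
I = (-1)√(1050/1573/(4π)) = -0.23047581

-0.230476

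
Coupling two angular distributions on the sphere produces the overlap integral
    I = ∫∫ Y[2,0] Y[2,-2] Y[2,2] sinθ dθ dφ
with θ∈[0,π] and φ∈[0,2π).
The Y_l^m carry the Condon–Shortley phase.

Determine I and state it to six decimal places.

-0.180224

m-sum 0 ✓  L=6 even ✓  0≤2≤4 ✓
Π(2lᵢ+1) = 5×5×5 = 125
triangle coeff Δ(2,2,2) = 1/630
Σ_t [0,2]: t=0:+1/8 t=1:−1/1 t=2:+1/8 = -3/4
(3j)²=2/35 [(2 2 2; 0 0 0)], sign=-1
Σ_t [0,0]: t=0:+1/8 = 1/8
(3j)²=2/35 [(2 2 2; 0 -2 2)], sign=+1
⇒ 4πI² = 20/49
I = (-1)√(20/49/(4π)) = -0.18022375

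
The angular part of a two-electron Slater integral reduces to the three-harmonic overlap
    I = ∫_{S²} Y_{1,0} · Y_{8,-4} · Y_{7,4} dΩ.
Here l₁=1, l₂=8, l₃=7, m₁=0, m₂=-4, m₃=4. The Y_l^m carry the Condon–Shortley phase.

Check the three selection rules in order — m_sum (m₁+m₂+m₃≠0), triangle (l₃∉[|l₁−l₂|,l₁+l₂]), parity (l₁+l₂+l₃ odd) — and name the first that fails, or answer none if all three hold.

none

azimuthal sum: 0 − 4 + 4 = 0  ✓
7 ≤ 7 ≤ 9 (triangle on l)  ✓
L = 1 + 8 + 7 = 16 (even)  ✓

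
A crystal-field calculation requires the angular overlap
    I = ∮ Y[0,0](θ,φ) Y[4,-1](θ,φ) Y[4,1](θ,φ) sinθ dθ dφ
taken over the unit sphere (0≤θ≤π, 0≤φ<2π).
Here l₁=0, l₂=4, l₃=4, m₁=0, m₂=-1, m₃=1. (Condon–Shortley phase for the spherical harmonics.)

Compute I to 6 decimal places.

Checks pass: Σm=0; 8 even; l₃=4∈[4,4].
(2·0+1)(2·4+1)(2·4+1) = 81
Δ: 0! 0! 8! / 9! → 1/9
sum: t=0:+1/576 = 1/576
3j²(0 4 4; 0 0 0) = Δ·Π!·Σ² = 1/9  (sign +1)
sum: t=0:+1/720 = 1/720
3j²(0 4 4; 0 -1 1) = Δ·Π!·Σ² = 1/9  (sign -1)
combine: 4πI² = 81·1/9·1/9 = 1/1
take √, sign -1: I = -0.28209479

-0.282095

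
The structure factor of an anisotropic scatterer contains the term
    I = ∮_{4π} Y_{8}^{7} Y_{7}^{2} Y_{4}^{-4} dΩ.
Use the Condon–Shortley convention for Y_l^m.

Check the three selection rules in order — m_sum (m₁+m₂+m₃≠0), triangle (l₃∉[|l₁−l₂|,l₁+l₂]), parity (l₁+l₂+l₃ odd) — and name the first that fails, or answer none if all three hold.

azimuthal sum: 7 + 2 − 4 = 5  ✗
1 ≤ 4 ≤ 15 (triangle on l)
L = 8 + 7 + 4 = 19 (odd)

m_sum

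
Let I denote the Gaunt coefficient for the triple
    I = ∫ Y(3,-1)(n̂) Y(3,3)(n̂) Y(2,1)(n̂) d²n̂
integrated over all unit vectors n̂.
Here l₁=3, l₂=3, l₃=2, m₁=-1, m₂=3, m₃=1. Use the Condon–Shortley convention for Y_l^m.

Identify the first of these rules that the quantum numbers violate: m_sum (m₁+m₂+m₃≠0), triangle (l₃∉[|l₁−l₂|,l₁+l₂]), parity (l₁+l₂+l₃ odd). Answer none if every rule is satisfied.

m_sum

Σmᵢ = 3  ✗
l₃∈[|l₁−l₂|,l₁+l₂]=[0,6], have l₃=2
Σlᵢ = 8 ⇒ even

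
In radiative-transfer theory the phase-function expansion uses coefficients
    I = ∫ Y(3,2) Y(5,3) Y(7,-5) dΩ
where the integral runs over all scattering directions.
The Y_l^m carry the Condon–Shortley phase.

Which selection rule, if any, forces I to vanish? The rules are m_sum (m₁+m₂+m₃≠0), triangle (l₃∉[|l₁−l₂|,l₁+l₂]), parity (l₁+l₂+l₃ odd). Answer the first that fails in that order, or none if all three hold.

azimuthal sum: 2 + 3 − 5 = 0  ✓
2 ≤ 7 ≤ 8 (triangle on l)  ✓
L = 3 + 5 + 7 = 15 (odd)  ✗

parity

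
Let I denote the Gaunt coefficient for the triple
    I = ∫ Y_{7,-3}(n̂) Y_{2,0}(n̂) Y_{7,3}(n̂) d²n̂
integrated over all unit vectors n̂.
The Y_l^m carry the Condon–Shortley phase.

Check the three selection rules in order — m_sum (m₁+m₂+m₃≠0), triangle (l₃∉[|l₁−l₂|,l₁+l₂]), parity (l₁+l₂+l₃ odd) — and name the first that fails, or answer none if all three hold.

none

m₁+m₂+m₃ = -3 + 0 + 3 = 0  ✓
triangle: |7−2|=5 ≤ l₃=7 ≤ 7+2=9  ✓
parity: l₁+l₂+l₃ = 16 is even  ✓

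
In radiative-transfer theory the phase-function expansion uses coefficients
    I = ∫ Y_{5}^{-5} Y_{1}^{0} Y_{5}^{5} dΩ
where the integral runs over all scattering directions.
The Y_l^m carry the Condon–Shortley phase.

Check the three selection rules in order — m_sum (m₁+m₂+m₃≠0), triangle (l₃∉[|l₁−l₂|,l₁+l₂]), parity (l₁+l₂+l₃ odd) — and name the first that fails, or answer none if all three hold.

parity

azimuthal sum: -5 + 0 + 5 = 0  ✓
4 ≤ 5 ≤ 6 (triangle on l)  ✓
L = 5 + 1 + 5 = 11 (odd)  ✗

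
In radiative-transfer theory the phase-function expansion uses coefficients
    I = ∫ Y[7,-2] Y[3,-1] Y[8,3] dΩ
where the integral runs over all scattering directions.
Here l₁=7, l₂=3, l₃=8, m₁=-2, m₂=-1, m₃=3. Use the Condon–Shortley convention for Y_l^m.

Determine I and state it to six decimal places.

Checks pass: Σm=0; 18 even; l₃=8∈[4,10].
(2·7+1)(2·3+1)(2·8+1) = 1785
Δ: 2! 12! 4! / 19! → 1/5290740
sum: t=0:+1/7257600 t=1:−1/2073600 t=2:+1/7257600 = -1/4838400
3j²(7 3 8; 0 0 0) = Δ·Π!·Σ² = 252/20995  (sign -1)
sum: t=0:+1/17418240 t=1:−1/5806080 t=2:+1/29030400 = -1/12441600
3j²(7 3 8; -2 -1 3) = Δ·Π!·Σ² = 154/12597  (sign +1)
combine: 4πI² = 1785·252/20995·154/12597 = 271656/1037153
take √, sign -1: I = -0.14437211

-0.144372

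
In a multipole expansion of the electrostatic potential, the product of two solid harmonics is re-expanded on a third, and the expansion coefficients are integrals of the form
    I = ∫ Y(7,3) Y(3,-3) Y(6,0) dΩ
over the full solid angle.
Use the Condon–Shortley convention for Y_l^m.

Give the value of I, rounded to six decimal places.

Checks pass: Σm=0; 16 even; l₃=6∈[4,10].
(2·7+1)(2·3+1)(2·6+1) = 1365
Δ: 4! 10! 2! / 17! → 1/2042040
sum: t=1:−1/207360 t=2:+1/57600 t=3:−1/207360 = 1/129600
3j²(7 3 6; 0 0 0) = Δ·Π!·Σ² = 168/12155  (sign +1)
sum: t=0:+1/829440 = 1/829440
3j²(7 3 6; 3 -3 0) = Δ·Π!·Σ² = 225/9724  (sign +1)
combine: 4πI² = 1365·168/12155·225/9724 = 198450/454597
take √, sign +1: I = 0.18638345

0.186383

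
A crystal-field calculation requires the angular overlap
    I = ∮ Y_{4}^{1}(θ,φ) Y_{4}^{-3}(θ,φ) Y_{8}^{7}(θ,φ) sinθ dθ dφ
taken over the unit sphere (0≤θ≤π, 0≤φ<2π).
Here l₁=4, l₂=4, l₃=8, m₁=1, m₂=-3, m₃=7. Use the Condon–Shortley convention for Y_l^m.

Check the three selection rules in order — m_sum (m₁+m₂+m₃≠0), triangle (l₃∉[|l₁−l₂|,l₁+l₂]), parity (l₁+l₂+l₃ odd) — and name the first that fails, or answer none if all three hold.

m₁+m₂+m₃ = 1 − 3 + 7 = 5  ✗
triangle: |4−4|=0 ≤ l₃=8 ≤ 4+4=8
parity: l₁+l₂+l₃ = 16 is even

m_sum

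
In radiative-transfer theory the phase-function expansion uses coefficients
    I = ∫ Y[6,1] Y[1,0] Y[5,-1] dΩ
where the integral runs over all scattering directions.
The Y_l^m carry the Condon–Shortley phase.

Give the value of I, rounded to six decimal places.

-0.241725

Checks pass: Σm=0; 12 even; l₃=5∈[5,7].
(2·6+1)(2·1+1)(2·5+1) = 429
Δ: 2! 10! 0! / 13! → 1/858
sum: t=1:−1/14400 = -1/14400
3j²(6 1 5; 0 0 0) = Δ·Π!·Σ² = 6/143  (sign +1)
sum: t=1:−1/17280 = -1/17280
3j²(6 1 5; 1 0 -1) = Δ·Π!·Σ² = 35/858  (sign -1)
combine: 4πI² = 429·6/143·35/858 = 105/143
take √, sign -1: I = -0.24172507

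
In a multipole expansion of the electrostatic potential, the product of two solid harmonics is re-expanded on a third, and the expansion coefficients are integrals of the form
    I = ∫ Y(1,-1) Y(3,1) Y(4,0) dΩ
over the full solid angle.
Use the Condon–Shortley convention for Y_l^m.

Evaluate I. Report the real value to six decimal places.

Rules hold: Σm=0, L=8 even, 2≤4≤4.
N = 3·7·9 = 189
Δ = 0!·2!·6!/9! = 1/252
Racah Σ t=0..0: t=0:+1/36 = 1/36
⇒ 3j(1 3 4; 0 0 0)² = 4/63, sgn +1
Racah Σ t=0..0: t=0:+1/96 = 1/96
⇒ 3j(1 3 4; -1 1 0)² = 1/42, sgn +1
4πI² = N·(3j₀)²·(3jₘ)² = 2/7
I = +1·√(0.285714/4π) = 0.15078601

0.150786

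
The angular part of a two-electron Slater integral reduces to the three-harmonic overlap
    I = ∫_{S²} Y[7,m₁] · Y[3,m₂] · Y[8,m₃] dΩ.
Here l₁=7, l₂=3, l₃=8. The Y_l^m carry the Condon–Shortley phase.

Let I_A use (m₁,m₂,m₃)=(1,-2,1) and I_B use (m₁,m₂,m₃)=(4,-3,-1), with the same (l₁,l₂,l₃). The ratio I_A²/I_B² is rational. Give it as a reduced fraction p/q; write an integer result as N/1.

Shared (l₁,l₂,l₃)=(7,3,8): N and (l;000)² cancel in I_A²/I_B².
A: Δ = 2!·12!·4!/19! = 1/5290740; Racah Σ t=0..1: t=0:+1/6220800 t=1:−1/14515200 = 1/10886400; ⇒ 3j(7 3 8; 1 -2 1)² = 128/12597, sgn -1
B: Δ = 2!·12!·4!/19! = 1/5290740; Racah Σ t=0..0: t=0:+1/104509440 = 1/104509440; ⇒ 3j(7 3 8; 4 -3 -1)² = 275/50388, sgn -1
I_A²/I_B² = (128/12597)/(275/50388) = 512/275

512/275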